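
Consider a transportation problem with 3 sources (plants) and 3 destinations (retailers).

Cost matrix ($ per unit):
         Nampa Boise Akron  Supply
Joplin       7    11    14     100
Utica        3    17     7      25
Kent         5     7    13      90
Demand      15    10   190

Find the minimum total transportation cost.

2565

One minimum-cost allocation:
  Joplin–Akron: 100 units
  Utica–Akron: 25 units
  Kent–Nampa: 15 units
  Kent–Boise: 10 units
  Kent–Akron: 65 units
Total cost = $2565.
(Supply check: Joplin ships 100; Utica ships 25; Kent ships 90.)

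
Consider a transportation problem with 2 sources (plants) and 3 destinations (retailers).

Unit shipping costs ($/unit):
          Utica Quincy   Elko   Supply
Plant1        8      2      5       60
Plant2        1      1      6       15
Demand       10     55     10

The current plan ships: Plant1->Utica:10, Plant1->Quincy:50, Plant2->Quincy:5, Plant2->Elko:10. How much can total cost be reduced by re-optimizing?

Current plan cost = 10·8 + 50·2 + 5·1 + 10·6 = $245.
Optimal plan:
  Plant1->Quincy: 50 units
  Plant1->Elko: 10 units
  Plant2->Utica: 10 units
  Plant2->Quincy: 5 units
Optimal cost = $165.
Saving = 245 − 165 = $80.

80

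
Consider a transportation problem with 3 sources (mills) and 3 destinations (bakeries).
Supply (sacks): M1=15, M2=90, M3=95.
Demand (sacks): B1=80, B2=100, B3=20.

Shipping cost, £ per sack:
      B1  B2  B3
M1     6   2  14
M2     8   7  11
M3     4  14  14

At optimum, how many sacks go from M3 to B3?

The minimum-cost plan:
  M1→B2: 15 × £2 = £30
  M2→B2: 85 × £7 = £595
  M2→B3: 5 × £11 = £55
  M3→B1: 80 × £4 = £320
  M3→B3: 15 × £14 = £210
Total cost = £1210.
So M3→B3 carries 15 sacks.

15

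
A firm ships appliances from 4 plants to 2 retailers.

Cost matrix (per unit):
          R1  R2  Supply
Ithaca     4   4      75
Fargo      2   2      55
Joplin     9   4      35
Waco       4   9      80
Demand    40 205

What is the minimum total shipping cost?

Optimal allocation:
  Ithaca->R2: 75 × 4 = 300
  Fargo->R2: 55 × 2 = 110
  Joplin->R2: 35 × 4 = 140
  Waco->R1: 40 × 4 = 160
  Waco->R2: 40 × 9 = 360
Total = 300 + 110 + 140 + 160 + 360 = 1070.

1070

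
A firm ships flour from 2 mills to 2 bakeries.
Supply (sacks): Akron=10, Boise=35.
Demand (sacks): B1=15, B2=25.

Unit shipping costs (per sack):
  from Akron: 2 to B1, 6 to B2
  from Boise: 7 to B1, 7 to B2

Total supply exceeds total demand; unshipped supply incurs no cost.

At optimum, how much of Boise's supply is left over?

5

An optimal plan:
  Akron to B1: 10 × 2 = 20
  Boise to B1: 5 × 7 = 35
  Boise to B2: 25 × 7 = 175
Total cost = 230.
Boise ships 30 of its 35, leaving 5.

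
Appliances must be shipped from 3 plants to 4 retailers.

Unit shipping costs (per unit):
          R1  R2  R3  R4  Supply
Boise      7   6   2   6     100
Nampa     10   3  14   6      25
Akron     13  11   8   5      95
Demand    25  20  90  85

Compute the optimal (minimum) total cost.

915

One minimum-cost allocation:
  Boise->R1: 10 × 7 = 70
  Boise->R3: 90 × 2 = 180
  Nampa->R1: 5 × 10 = 50
  Nampa->R2: 20 × 3 = 60
  Akron->R1: 10 × 13 = 130
  Akron->R4: 85 × 5 = 425
Total = 70 + 180 + 50 + 60 + 130 + 425 = 915.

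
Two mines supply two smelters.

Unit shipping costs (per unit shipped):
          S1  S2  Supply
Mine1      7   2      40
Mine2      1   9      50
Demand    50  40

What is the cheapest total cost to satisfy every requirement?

A cheapest plan:
  Mine1 to S2: 40 × 2 = 80
  Mine2 to S1: 50 × 1 = 50
Total = 80 + 50 = 130.

130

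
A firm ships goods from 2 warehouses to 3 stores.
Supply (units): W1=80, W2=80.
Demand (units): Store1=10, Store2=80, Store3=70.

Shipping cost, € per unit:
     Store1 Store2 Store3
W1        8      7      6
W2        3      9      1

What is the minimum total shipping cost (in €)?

660

A cheapest plan:
  W1–Store2: 80 × €7 = €560
  W2–Store1: 10 × €3 = €30
  W2–Store3: 70 × €1 = €70
Total = 560 + 30 + 70 = €660.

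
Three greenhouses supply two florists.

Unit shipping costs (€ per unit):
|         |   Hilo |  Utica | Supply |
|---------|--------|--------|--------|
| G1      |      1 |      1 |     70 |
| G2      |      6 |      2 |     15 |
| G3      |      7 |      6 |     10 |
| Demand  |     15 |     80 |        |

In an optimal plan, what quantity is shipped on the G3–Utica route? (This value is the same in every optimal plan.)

10

The minimum-cost plan:
  G1→Hilo: 15 bunches
  G1→Utica: 55 bunches
  G2→Utica: 15 bunches
  G3→Utica: 10 bunches
Total cost = €160.
So G3→Utica carries 10 bunches.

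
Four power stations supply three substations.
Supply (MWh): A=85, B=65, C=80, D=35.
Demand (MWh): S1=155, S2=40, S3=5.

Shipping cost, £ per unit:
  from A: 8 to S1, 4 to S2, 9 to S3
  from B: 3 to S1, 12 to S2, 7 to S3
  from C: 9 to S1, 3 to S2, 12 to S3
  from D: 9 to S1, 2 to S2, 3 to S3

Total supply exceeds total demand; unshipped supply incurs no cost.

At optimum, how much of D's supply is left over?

0

An optimal plan:
  A->S1: 85 × £8 = £680
  B->S1: 65 × £3 = £195
  C->S1: 5 × £9 = £45
  C->S2: 10 × £3 = £30
  D->S2: 30 × £2 = £60
  D->S3: 5 × £3 = £15
Total cost = £1025.
D ships 35 of its 35, leaving 0.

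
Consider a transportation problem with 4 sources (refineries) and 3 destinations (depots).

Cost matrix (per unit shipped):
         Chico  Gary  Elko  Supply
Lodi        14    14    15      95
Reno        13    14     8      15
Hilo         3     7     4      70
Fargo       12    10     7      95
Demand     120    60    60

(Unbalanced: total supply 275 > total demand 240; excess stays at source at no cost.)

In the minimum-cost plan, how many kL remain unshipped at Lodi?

An optimal plan:
  Lodi–Chico: 50 × 14 = 700
  Lodi–Gary: 10 × 14 = 140
  Reno–Elko: 15 × 8 = 120
  Hilo–Chico: 70 × 3 = 210
  Fargo–Gary: 50 × 10 = 500
  Fargo–Elko: 45 × 7 = 315
Total cost = 1985.
Lodi ships 60 of its 95, leaving 35.

35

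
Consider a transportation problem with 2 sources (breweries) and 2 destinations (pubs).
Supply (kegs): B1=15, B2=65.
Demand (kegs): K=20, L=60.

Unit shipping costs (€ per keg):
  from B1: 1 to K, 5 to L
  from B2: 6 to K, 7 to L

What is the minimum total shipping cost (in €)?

Optimal allocation:
  B1→K: 15 × €1 = €15
  B2→K: 5 × €6 = €30
  B2→L: 60 × €7 = €420
Total = 15 + 30 + 420 = €465.
(Supply check: B1 ships 15; B2 ships 65.)

465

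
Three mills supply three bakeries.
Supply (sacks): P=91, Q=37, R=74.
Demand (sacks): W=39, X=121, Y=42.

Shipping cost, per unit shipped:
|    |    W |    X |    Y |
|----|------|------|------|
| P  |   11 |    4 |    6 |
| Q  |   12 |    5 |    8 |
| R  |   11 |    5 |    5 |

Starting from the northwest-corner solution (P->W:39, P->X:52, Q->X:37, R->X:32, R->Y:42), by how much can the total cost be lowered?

Current plan cost = 39·11 + 52·4 + 37·5 + 32·5 + 42·5 = 1192.
Optimal plan:
  P to X: 91 × 4 = 364
  Q to W: 7 × 12 = 84
  Q to X: 30 × 5 = 150
  R to W: 32 × 11 = 352
  R to Y: 42 × 5 = 210
Optimal cost = 1160.
Saving = 1192 − 1160 = 32.

32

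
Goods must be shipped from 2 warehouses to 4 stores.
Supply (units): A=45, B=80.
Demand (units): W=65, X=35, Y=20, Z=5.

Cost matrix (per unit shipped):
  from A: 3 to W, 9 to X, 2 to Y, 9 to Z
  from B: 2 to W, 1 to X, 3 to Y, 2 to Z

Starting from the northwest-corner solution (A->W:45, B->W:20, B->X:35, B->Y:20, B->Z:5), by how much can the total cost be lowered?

40

Current plan cost = 45·3 + 20·2 + 35·1 + 20·3 + 5·2 = 280.
Optimal plan:
  A→W: 25 units
  A→Y: 20 units
  B→W: 40 units
  B→X: 35 units
  B→Z: 5 units
Optimal cost = 240.
Saving = 280 − 240 = 40.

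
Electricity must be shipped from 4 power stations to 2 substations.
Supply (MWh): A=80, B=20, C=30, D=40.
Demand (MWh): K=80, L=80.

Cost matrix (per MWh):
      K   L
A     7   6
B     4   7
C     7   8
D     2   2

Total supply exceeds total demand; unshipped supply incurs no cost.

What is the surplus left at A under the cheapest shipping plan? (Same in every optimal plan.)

An optimal plan:
  A→L: 80 MWh
  B→K: 20 MWh
  C→K: 20 MWh
  D→K: 40 MWh
Total cost = 780.
A ships 80 of its 80, leaving 0.

0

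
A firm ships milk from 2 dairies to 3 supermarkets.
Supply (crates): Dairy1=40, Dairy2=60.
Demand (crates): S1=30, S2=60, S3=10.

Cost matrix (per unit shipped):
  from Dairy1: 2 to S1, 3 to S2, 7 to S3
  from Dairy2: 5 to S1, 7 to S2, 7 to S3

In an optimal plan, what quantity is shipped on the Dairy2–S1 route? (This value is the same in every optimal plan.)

30

Solving gives:
  Dairy1–S2: 40 × 3 = 120
  Dairy2–S1: 30 × 5 = 150
  Dairy2–S2: 20 × 7 = 140
  Dairy2–S3: 10 × 7 = 70
Total cost = 480.
So Dairy2→S1 carries 30 crates.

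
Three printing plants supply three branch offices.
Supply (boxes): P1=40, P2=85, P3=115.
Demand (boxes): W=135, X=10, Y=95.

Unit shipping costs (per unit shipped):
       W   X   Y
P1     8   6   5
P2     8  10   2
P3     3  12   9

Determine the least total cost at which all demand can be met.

One minimum-cost allocation:
  P1 to W: 20 × 8 = 160
  P1 to X: 10 × 6 = 60
  P1 to Y: 10 × 5 = 50
  P2 to Y: 85 × 2 = 170
  P3 to W: 115 × 3 = 345
Total = 160 + 60 + 50 + 170 + 345 = 785.

785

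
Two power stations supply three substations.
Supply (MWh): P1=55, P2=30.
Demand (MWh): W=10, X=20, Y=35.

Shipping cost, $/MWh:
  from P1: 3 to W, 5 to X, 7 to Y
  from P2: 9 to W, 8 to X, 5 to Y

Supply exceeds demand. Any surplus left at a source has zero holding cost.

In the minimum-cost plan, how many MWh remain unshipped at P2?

0

An optimal plan:
  P1 to W: 10 × $3 = $30
  P1 to X: 20 × $5 = $100
  P1 to Y: 5 × $7 = $35
  P2 to Y: 30 × $5 = $150
Total cost = $315.
P2 ships 30 of its 30, leaving 0.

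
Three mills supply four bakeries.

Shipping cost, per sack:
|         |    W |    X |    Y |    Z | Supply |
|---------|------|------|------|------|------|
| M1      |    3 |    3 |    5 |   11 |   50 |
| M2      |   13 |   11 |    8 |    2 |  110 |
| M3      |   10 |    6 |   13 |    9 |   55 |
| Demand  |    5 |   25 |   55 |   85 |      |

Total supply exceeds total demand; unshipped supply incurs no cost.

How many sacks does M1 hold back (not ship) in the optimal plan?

0

An optimal plan:
  M1 to W: 5 sacks
  M1 to Y: 45 sacks
  M2 to Y: 10 sacks
  M2 to Z: 85 sacks
  M3 to X: 25 sacks
Total cost = 640.
M1 ships 50 of its 50, leaving 0.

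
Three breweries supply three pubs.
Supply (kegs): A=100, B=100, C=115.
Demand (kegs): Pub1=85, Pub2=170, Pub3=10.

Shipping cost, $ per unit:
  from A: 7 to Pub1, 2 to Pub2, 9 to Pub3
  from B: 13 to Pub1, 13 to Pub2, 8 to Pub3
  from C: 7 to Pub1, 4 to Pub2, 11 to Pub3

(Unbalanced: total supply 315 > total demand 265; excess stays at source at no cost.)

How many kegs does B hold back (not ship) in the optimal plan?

50

An optimal plan:
  A->Pub2: 100 kegs
  B->Pub1: 40 kegs
  B->Pub3: 10 kegs
  C->Pub1: 45 kegs
  C->Pub2: 70 kegs
Total cost = $1395.
B ships 50 of its 100, leaving 50.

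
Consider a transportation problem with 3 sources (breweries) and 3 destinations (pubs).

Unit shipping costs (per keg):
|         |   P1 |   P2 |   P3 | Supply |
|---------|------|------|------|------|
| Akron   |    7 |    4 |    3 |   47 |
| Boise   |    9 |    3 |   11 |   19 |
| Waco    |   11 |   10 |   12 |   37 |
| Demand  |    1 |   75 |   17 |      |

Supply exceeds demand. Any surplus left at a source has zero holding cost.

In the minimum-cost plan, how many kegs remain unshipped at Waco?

10

Minimum-cost shipments:
  Akron->P2: 30 × 4 = 120
  Akron->P3: 17 × 3 = 51
  Boise->P2: 19 × 3 = 57
  Waco->P1: 1 × 11 = 11
  Waco->P2: 26 × 10 = 260
Total cost = 499.
Waco ships 27 of its 37, leaving 10.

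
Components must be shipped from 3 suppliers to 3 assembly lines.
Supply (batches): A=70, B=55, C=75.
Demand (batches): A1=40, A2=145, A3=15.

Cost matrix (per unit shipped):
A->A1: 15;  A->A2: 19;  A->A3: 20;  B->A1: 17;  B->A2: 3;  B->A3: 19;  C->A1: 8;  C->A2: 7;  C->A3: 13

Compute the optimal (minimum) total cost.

An optimal shipping plan:
  A to A1: 40 batches
  A to A2: 15 batches
  A to A3: 15 batches
  B to A2: 55 batches
  C to A2: 75 batches
Total cost = 1875.

1875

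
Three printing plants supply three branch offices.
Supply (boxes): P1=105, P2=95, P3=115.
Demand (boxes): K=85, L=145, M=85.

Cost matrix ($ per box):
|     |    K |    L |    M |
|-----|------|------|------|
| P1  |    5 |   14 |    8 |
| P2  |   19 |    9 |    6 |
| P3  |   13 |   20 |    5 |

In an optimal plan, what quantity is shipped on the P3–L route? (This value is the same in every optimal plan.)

Optimal shipments:
  P1→K: 85 × $5 = $425
  P1→L: 20 × $14 = $280
  P2→L: 95 × $9 = $855
  P3→L: 30 × $20 = $600
  P3→M: 85 × $5 = $425
Total cost = $2585.
So P3→L carries 30 boxes.

30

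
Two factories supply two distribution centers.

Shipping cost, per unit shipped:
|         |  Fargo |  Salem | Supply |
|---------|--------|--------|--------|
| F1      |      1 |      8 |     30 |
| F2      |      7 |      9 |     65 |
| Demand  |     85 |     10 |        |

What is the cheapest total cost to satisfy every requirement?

505

A cheapest plan:
  F1 to Fargo: 30 × 1 = 30
  F2 to Fargo: 55 × 7 = 385
  F2 to Salem: 10 × 9 = 90
Total = 30 + 385 + 90 = 505.
(Supply check: F1 ships 30; F2 ships 65.)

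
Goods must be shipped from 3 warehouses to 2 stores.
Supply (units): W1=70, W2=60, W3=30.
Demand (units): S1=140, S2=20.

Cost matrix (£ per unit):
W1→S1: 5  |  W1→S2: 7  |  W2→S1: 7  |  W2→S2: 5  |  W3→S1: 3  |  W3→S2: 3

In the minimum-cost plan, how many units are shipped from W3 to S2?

0

Solving gives:
  W1->S1: 70 units
  W2->S1: 40 units
  W2->S2: 20 units
  W3->S1: 30 units
Total cost = £820.
The route W3→S2 is not used.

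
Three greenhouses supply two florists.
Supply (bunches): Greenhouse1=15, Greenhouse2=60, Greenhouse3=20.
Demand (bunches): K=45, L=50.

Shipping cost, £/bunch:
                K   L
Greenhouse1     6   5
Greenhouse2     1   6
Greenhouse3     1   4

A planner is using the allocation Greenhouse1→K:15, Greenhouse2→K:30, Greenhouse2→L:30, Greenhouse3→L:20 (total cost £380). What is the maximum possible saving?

Current plan cost = 15·6 + 30·1 + 30·6 + 20·4 = £380.
Optimal plan:
  Greenhouse1->L: 15 bunches
  Greenhouse2->K: 45 bunches
  Greenhouse2->L: 15 bunches
  Greenhouse3->L: 20 bunches
Optimal cost = £290.
Saving = 380 − 290 = £90.

90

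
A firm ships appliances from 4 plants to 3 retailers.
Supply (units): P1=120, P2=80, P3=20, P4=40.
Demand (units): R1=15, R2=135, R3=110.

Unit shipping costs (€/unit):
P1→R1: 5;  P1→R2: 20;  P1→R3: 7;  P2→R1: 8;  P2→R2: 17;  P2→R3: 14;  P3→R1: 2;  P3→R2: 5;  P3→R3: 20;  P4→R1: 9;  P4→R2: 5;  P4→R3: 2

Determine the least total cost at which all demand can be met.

2435

An optimal shipping plan:
  P1->R1: 10 units
  P1->R3: 110 units
  P2->R1: 5 units
  P2->R2: 75 units
  P3->R2: 20 units
  P4->R2: 40 units
Total cost = €2435.
(Supply check: P1 ships 120; P2 ships 80; P3 ships 20; P4 ships 40.)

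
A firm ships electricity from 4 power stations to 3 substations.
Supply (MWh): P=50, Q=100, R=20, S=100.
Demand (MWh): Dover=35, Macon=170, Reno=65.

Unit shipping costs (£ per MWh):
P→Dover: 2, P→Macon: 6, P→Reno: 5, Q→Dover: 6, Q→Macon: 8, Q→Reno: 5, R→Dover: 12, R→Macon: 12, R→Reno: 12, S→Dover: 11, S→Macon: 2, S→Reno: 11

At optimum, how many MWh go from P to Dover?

Optimal shipments:
  P–Dover: 35 × £2 = £70
  P–Macon: 15 × £6 = £90
  Q–Macon: 35 × £8 = £280
  Q–Reno: 65 × £5 = £325
  R–Macon: 20 × £12 = £240
  S–Macon: 100 × £2 = £200
Total cost = £1205.
So P→Dover carries 35 MWh.

35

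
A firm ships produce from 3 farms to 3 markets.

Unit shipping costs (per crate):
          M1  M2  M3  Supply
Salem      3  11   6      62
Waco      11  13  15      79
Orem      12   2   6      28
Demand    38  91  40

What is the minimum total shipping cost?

An optimal shipping plan:
  Salem→M1: 22 crates
  Salem→M3: 40 crates
  Waco→M1: 16 crates
  Waco→M2: 63 crates
  Orem→M2: 28 crates
Total cost = 1357.

1357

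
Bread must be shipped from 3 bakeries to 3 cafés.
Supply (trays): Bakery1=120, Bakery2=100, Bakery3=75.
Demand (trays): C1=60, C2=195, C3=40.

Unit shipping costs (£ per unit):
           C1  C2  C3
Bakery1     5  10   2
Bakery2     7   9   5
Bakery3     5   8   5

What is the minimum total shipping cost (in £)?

2080

An optimal shipping plan:
  Bakery1→C1: 60 × £5 = £300
  Bakery1→C2: 20 × £10 = £200
  Bakery1→C3: 40 × £2 = £80
  Bakery2→C2: 100 × £9 = £900
  Bakery3→C2: 75 × £8 = £600
Total = 300 + 200 + 80 + 900 + 600 = £2080.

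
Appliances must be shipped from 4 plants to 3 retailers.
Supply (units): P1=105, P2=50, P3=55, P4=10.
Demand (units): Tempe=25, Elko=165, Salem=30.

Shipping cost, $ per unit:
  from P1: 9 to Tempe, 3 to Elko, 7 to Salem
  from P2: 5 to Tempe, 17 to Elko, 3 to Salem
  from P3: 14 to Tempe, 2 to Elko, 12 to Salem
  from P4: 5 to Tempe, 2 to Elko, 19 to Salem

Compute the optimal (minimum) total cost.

650

An optimal shipping plan:
  P1→Elko: 105 units
  P2→Tempe: 20 units
  P2→Salem: 30 units
  P3→Elko: 55 units
  P4→Tempe: 5 units
  P4→Elko: 5 units
Total cost = $650.
(Supply check: P1 ships 105; P2 ships 50; P3 ships 55; P4 ships 10.)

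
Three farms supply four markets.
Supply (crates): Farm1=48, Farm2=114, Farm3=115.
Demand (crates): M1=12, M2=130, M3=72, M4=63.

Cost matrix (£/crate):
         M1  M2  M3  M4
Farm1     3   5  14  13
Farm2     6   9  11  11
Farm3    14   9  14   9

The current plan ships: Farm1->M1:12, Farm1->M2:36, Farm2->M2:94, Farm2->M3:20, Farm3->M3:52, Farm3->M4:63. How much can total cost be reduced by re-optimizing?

168

Current plan cost = 12·3 + 36·5 + 94·9 + 20·11 + 52·14 + 63·9 = £2577.
Optimal plan:
  Farm1->M2: 48 crates
  Farm2->M1: 12 crates
  Farm2->M2: 30 crates
  Farm2->M3: 72 crates
  Farm3->M2: 52 crates
  Farm3->M4: 63 crates
Optimal cost = £2409.
Saving = 2577 − 2409 = £168.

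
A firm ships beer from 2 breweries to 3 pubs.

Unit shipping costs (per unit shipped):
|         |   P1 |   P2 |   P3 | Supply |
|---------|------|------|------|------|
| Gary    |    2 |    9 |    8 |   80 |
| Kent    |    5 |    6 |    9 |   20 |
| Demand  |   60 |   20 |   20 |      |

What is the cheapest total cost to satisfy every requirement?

An optimal shipping plan:
  Gary to P1: 60 × 2 = 120
  Gary to P3: 20 × 8 = 160
  Kent to P2: 20 × 6 = 120
Total = 120 + 160 + 120 = 400.
(Supply check: Gary ships 80; Kent ships 20.)

400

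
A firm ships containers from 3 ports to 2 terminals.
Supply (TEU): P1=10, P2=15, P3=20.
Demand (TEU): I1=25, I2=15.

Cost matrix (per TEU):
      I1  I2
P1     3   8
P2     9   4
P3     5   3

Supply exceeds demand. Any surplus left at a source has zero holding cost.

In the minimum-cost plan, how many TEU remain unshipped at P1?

0

An optimal plan:
  P1 to I1: 10 × 3 = 30
  P2 to I2: 10 × 4 = 40
  P3 to I1: 15 × 5 = 75
  P3 to I2: 5 × 3 = 15
Total cost = 160.
P1 ships 10 of its 10, leaving 0.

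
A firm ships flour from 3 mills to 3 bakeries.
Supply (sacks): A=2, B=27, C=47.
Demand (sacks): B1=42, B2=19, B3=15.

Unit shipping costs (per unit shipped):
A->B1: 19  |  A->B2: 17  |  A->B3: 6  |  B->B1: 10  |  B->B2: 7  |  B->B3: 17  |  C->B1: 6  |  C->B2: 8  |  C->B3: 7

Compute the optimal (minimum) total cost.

520

One minimum-cost allocation:
  A to B3: 2 sacks
  B to B1: 8 sacks
  B to B2: 19 sacks
  C to B1: 34 sacks
  C to B3: 13 sacks
Total cost = 520.
(Supply check: A ships 2; B ships 27; C ships 47.)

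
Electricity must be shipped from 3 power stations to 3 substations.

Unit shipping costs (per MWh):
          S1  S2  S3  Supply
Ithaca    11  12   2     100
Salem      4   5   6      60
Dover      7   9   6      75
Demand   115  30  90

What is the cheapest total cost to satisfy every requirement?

A cheapest plan:
  Ithaca->S2: 10 × 12 = 120
  Ithaca->S3: 90 × 2 = 180
  Salem->S1: 40 × 4 = 160
  Salem->S2: 20 × 5 = 100
  Dover->S1: 75 × 7 = 525
Total = 120 + 180 + 160 + 100 + 525 = 1085.

1085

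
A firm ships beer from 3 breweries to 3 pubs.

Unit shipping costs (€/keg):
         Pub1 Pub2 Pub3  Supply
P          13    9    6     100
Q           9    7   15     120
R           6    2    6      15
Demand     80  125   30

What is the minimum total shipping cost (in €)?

1840

An optimal shipping plan:
  P->Pub2: 70 × €9 = €630
  P->Pub3: 30 × €6 = €180
  Q->Pub1: 80 × €9 = €720
  Q->Pub2: 40 × €7 = €280
  R->Pub2: 15 × €2 = €30
Total = 630 + 180 + 720 + 280 + 30 = €1840.
(Supply check: P ships 100; Q ships 120; R ships 15.)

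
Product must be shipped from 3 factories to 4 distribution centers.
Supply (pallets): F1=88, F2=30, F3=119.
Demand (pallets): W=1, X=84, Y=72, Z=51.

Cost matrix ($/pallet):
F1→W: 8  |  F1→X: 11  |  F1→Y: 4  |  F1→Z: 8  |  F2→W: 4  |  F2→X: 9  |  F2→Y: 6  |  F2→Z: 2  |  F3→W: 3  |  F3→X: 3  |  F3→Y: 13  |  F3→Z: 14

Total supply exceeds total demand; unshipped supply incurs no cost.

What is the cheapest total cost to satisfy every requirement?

801

Optimal allocation:
  F1→Y: 72 pallets
  F1→Z: 16 pallets
  F2→Z: 30 pallets
  F3→W: 1 pallets
  F3→X: 84 pallets
  F3→Z: 5 pallets
Total cost = $801.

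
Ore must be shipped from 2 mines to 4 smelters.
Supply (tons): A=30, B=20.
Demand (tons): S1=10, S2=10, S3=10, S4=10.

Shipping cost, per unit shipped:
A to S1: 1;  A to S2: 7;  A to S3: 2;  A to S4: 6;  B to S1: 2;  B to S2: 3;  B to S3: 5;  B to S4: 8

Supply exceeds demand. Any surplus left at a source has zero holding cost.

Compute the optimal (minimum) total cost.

120

Optimal allocation:
  A to S1: 10 × 1 = 10
  A to S3: 10 × 2 = 20
  A to S4: 10 × 6 = 60
  B to S2: 10 × 3 = 30
Total = 10 + 20 + 60 + 30 = 120.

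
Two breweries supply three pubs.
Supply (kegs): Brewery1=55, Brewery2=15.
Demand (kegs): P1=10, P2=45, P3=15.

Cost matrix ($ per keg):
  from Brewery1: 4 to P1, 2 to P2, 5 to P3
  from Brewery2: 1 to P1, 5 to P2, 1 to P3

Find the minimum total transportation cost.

145

One minimum-cost allocation:
  Brewery1–P1: 10 × $4 = $40
  Brewery1–P2: 45 × $2 = $90
  Brewery2–P3: 15 × $1 = $15
Total = 40 + 90 + 15 = $145.
(Supply check: Brewery1 ships 55; Brewery2 ships 15.)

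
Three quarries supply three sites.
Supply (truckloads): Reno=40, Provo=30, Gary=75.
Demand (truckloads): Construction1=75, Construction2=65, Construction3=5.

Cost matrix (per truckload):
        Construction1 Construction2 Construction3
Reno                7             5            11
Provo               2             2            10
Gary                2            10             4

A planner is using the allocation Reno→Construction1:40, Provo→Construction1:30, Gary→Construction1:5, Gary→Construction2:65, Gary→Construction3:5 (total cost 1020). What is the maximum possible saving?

600

Current plan cost = 40·7 + 30·2 + 5·2 + 65·10 + 5·4 = 1020.
Optimal plan:
  Reno→Construction2: 40 × 5 = 200
  Provo→Construction1: 5 × 2 = 10
  Provo→Construction2: 25 × 2 = 50
  Gary→Construction1: 70 × 2 = 140
  Gary→Construction3: 5 × 4 = 20
Optimal cost = 420.
Saving = 1020 − 420 = 600.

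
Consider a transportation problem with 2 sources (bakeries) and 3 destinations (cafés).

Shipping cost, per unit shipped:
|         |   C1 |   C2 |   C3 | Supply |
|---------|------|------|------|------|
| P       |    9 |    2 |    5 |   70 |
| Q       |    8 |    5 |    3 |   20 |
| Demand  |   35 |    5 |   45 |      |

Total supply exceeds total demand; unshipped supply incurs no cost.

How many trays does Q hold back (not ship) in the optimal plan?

An optimal plan:
  P->C1: 35 × 9 = 315
  P->C2: 5 × 2 = 10
  P->C3: 25 × 5 = 125
  Q->C3: 20 × 3 = 60
Total cost = 510.
Q ships 20 of its 20, leaving 0.

0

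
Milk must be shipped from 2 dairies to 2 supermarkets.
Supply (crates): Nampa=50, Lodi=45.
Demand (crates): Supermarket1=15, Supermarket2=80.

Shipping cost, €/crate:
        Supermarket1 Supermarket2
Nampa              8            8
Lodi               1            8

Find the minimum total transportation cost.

655

An optimal shipping plan:
  Nampa->Supermarket2: 50 crates
  Lodi->Supermarket1: 15 crates
  Lodi->Supermarket2: 30 crates
Total cost = €655.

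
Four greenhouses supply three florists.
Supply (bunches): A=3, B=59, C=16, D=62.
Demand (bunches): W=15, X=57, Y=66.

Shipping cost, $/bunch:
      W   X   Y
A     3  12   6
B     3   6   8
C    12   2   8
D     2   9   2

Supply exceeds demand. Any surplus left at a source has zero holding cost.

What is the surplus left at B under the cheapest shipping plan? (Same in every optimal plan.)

An optimal plan:
  A to Y: 3 × $6 = $18
  B to W: 15 × $3 = $45
  B to X: 41 × $6 = $246
  B to Y: 1 × $8 = $8
  C to X: 16 × $2 = $32
  D to Y: 62 × $2 = $124
Total cost = $473.
B ships 57 of its 59, leaving 2.

2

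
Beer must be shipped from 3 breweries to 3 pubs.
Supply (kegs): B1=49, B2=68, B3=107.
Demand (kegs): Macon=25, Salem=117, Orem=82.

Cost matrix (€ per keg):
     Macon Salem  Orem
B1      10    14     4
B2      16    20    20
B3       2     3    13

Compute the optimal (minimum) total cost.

Optimal allocation:
  B1–Orem: 49 × €4 = €196
  B2–Macon: 25 × €16 = €400
  B2–Salem: 10 × €20 = €200
  B2–Orem: 33 × €20 = €660
  B3–Salem: 107 × €3 = €321
Total = 196 + 400 + 200 + 660 + 321 = €1777.
(Supply check: B1 ships 49; B2 ships 68; B3 ships 107.)

1777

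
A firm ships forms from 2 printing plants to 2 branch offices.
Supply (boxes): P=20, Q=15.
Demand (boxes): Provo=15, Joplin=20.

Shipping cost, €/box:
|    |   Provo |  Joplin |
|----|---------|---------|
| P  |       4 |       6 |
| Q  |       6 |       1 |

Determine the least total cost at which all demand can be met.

105

A cheapest plan:
  P→Provo: 15 × €4 = €60
  P→Joplin: 5 × €6 = €30
  Q→Joplin: 15 × €1 = €15
Total = 60 + 30 + 15 = €105.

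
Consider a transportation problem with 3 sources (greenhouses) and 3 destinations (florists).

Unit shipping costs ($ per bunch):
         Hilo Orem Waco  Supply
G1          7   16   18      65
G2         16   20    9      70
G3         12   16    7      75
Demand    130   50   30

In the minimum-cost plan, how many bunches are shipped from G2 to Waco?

The minimum-cost plan:
  G1–Hilo: 65 × $7 = $455
  G2–Hilo: 40 × $16 = $640
  G2–Waco: 30 × $9 = $270
  G3–Hilo: 25 × $12 = $300
  G3–Orem: 50 × $16 = $800
Total cost = $2465.
So G2→Waco carries 30 bunches.

30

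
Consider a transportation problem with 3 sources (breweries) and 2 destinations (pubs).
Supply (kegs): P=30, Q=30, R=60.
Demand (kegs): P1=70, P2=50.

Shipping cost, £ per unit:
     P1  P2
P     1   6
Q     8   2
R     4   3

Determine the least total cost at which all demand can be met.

310

An optimal shipping plan:
  P->P1: 30 × £1 = £30
  Q->P2: 30 × £2 = £60
  R->P1: 40 × £4 = £160
  R->P2: 20 × £3 = £60
Total = 30 + 60 + 160 + 60 = £310.
(Supply check: P ships 30; Q ships 30; R ships 60.)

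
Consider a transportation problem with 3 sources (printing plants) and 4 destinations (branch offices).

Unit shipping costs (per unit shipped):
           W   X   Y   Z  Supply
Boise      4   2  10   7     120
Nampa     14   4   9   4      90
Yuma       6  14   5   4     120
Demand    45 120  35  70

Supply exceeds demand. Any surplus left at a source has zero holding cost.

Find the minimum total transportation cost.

Optimal allocation:
  Boise–W: 45 boxes
  Boise–X: 75 boxes
  Nampa–X: 45 boxes
  Yuma–Y: 35 boxes
  Yuma–Z: 70 boxes
Total cost = 965.
(Supply check: Boise ships 120; Nampa ships 45; Yuma ships 105.)

965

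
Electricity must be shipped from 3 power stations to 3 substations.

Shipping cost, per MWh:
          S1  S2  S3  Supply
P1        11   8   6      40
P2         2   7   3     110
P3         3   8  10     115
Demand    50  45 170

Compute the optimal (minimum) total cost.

Optimal allocation:
  P1→S3: 40 × 6 = 240
  P2→S3: 110 × 3 = 330
  P3→S1: 50 × 3 = 150
  P3→S2: 45 × 8 = 360
  P3→S3: 20 × 10 = 200
Total = 240 + 330 + 150 + 360 + 200 = 1280.

1280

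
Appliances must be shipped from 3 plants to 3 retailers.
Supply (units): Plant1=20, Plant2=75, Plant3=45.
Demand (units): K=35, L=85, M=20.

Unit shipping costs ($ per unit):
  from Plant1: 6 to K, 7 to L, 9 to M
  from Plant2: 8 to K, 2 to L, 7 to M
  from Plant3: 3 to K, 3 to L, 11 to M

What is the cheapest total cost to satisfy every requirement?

A cheapest plan:
  Plant1→M: 20 units
  Plant2→L: 75 units
  Plant3→K: 35 units
  Plant3→L: 10 units
Total cost = $465.
(Supply check: Plant1 ships 20; Plant2 ships 75; Plant3 ships 45.)

465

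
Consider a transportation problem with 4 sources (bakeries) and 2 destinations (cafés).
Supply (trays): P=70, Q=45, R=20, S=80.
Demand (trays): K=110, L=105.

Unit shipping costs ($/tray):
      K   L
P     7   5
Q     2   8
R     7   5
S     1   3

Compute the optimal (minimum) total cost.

An optimal shipping plan:
  P–L: 70 × $5 = $350
  Q–K: 45 × $2 = $90
  R–L: 20 × $5 = $100
  S–K: 65 × $1 = $65
  S–L: 15 × $3 = $45
Total = 350 + 90 + 100 + 65 + 45 = $650.
(Supply check: P ships 70; Q ships 45; R ships 20; S ships 80.)

650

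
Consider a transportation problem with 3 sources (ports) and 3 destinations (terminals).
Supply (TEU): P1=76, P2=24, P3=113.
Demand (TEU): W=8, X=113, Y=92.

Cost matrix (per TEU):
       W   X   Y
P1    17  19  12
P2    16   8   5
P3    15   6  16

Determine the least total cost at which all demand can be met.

1750

One minimum-cost allocation:
  P1->W: 8 × 17 = 136
  P1->Y: 68 × 12 = 816
  P2->Y: 24 × 5 = 120
  P3->X: 113 × 6 = 678
Total = 136 + 816 + 120 + 678 = 1750.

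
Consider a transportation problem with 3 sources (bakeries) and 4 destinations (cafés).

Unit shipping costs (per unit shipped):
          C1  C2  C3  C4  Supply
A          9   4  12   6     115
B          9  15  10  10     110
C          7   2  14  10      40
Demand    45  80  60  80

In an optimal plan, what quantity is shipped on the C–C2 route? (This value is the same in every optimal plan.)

40

Optimal shipments:
  A to C2: 40 × 4 = 160
  A to C4: 75 × 6 = 450
  B to C1: 45 × 9 = 405
  B to C3: 60 × 10 = 600
  B to C4: 5 × 10 = 50
  C to C2: 40 × 2 = 80
Total cost = 1745.
So C→C2 carries 40 trays.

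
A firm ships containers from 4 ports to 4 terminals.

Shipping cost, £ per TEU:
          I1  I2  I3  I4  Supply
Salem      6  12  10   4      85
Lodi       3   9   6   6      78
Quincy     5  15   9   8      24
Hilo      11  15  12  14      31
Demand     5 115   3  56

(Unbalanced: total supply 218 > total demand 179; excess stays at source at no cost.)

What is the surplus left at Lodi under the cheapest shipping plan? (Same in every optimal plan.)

0

An optimal plan:
  Salem->I2: 29 × £12 = £348
  Salem->I4: 56 × £4 = £224
  Lodi->I2: 78 × £9 = £702
  Quincy->I1: 5 × £5 = £25
  Quincy->I3: 3 × £9 = £27
  Hilo->I2: 8 × £15 = £120
Total cost = £1446.
Lodi ships 78 of its 78, leaving 0.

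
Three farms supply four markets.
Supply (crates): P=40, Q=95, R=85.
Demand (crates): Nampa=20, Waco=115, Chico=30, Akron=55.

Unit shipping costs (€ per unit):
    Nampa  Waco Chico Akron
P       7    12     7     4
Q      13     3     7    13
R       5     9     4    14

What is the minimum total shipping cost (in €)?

An optimal shipping plan:
  P->Akron: 40 × €4 = €160
  Q->Waco: 95 × €3 = €285
  R->Nampa: 20 × €5 = €100
  R->Waco: 20 × €9 = €180
  R->Chico: 30 × €4 = €120
  R->Akron: 15 × €14 = €210
Total = 160 + 285 + 100 + 180 + 120 + 210 = €1055.

1055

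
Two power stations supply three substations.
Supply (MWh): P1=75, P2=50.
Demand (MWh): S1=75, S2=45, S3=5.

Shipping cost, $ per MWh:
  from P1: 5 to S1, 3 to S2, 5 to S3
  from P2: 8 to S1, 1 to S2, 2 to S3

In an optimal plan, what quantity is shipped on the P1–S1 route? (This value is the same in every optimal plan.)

75

The minimum-cost plan:
  P1->S1: 75 × $5 = $375
  P2->S2: 45 × $1 = $45
  P2->S3: 5 × $2 = $10
Total cost = $430.
So P1→S1 carries 75 MWh.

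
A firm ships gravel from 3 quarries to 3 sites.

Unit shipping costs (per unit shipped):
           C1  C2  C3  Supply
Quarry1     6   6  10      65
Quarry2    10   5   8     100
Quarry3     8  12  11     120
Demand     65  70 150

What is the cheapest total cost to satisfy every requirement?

2300

A cheapest plan:
  Quarry1–C2: 65 truckloads
  Quarry2–C2: 5 truckloads
  Quarry2–C3: 95 truckloads
  Quarry3–C1: 65 truckloads
  Quarry3–C3: 55 truckloads
Total cost = 2300.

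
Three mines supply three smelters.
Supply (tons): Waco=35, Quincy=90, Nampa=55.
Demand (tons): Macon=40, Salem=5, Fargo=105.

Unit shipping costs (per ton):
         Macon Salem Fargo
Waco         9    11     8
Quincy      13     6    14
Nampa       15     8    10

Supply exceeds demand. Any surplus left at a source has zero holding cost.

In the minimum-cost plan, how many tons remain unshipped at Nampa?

0

Minimum-cost shipments:
  Waco->Fargo: 35 × 8 = 280
  Quincy->Macon: 40 × 13 = 520
  Quincy->Salem: 5 × 6 = 30
  Quincy->Fargo: 15 × 14 = 210
  Nampa->Fargo: 55 × 10 = 550
Total cost = 1590.
Nampa ships 55 of its 55, leaving 0.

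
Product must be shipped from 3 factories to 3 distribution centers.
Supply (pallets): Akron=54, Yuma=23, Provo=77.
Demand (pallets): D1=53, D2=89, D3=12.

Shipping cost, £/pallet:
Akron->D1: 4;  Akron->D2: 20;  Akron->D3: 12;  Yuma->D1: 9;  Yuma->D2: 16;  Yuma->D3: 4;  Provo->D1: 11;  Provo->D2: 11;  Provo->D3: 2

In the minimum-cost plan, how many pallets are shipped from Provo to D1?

Solving gives:
  Akron->D1: 53 pallets
  Akron->D2: 1 pallets
  Yuma->D2: 11 pallets
  Yuma->D3: 12 pallets
  Provo->D2: 77 pallets
Total cost = £1303.
The route Provo→D1 is not used.

0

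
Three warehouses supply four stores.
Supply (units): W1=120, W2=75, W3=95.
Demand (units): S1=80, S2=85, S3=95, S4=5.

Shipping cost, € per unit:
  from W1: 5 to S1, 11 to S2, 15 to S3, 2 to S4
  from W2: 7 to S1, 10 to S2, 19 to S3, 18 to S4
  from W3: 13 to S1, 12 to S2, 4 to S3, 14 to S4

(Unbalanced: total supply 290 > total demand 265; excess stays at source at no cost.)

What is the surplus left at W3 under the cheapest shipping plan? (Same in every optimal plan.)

An optimal plan:
  W1->S1: 80 units
  W1->S2: 10 units
  W1->S4: 5 units
  W2->S2: 75 units
  W3->S3: 95 units
Total cost = €1650.
W3 ships 95 of its 95, leaving 0.

0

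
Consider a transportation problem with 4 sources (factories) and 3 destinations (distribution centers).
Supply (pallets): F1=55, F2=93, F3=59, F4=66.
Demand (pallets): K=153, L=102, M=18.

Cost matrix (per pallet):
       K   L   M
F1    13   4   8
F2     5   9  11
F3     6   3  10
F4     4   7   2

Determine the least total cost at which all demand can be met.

Optimal allocation:
  F1–L: 55 × 4 = 220
  F2–K: 93 × 5 = 465
  F3–K: 12 × 6 = 72
  F3–L: 47 × 3 = 141
  F4–K: 48 × 4 = 192
  F4–M: 18 × 2 = 36
Total = 220 + 465 + 72 + 141 + 192 + 36 = 1126.
(Supply check: F1 ships 55; F2 ships 93; F3 ships 59; F4 ships 66.)

1126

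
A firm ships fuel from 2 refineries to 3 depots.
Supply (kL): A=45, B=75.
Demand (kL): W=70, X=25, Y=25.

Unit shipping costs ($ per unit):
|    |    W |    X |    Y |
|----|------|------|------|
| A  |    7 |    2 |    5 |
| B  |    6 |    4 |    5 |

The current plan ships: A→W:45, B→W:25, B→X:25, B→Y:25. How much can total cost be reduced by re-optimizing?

95

Current plan cost = 45·7 + 25·6 + 25·4 + 25·5 = $690.
Optimal plan:
  A→X: 25 × $2 = $50
  A→Y: 20 × $5 = $100
  B→W: 70 × $6 = $420
  B→Y: 5 × $5 = $25
Optimal cost = $595.
Saving = 690 − 595 = $95.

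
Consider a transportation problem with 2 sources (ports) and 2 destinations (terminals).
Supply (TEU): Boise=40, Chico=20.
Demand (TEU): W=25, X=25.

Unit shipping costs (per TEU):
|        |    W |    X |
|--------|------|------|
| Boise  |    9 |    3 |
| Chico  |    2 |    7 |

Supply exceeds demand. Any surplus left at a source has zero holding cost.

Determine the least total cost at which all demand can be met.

An optimal shipping plan:
  Boise–W: 5 TEU
  Boise–X: 25 TEU
  Chico–W: 20 TEU
Total cost = 160.

160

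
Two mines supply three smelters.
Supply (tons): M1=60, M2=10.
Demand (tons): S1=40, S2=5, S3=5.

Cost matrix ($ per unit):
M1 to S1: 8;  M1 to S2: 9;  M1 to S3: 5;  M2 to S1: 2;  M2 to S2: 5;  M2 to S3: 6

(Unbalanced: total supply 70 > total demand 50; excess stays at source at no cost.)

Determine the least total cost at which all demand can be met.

One minimum-cost allocation:
  M1→S1: 30 × $8 = $240
  M1→S2: 5 × $9 = $45
  M1→S3: 5 × $5 = $25
  M2→S1: 10 × $2 = $20
Total = 240 + 45 + 25 + 20 = $330.
(Supply check: M1 ships 40; M2 ships 10.)

330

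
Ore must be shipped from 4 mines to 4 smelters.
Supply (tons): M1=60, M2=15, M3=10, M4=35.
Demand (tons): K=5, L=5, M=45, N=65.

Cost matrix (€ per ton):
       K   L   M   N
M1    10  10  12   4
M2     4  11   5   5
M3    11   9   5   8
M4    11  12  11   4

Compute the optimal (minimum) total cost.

705

One minimum-cost allocation:
  M1 to K: 5 × €10 = €50
  M1 to L: 5 × €10 = €50
  M1 to N: 50 × €4 = €200
  M2 to M: 15 × €5 = €75
  M3 to M: 10 × €5 = €50
  M4 to M: 20 × €11 = €220
  M4 to N: 15 × €4 = €60
Total = 50 + 50 + 200 + 75 + 50 + 220 + 60 = €705.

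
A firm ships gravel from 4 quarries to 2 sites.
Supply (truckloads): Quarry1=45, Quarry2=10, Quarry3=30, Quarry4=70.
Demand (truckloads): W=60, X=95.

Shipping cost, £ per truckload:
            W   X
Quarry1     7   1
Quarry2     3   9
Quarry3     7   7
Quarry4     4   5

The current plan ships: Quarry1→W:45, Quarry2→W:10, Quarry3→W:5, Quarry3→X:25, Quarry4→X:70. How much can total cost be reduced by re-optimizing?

320

Current plan cost = 45·7 + 10·3 + 5·7 + 25·7 + 70·5 = £905.
Optimal plan:
  Quarry1->X: 45 × £1 = £45
  Quarry2->W: 10 × £3 = £30
  Quarry3->X: 30 × £7 = £210
  Quarry4->W: 50 × £4 = £200
  Quarry4->X: 20 × £5 = £100
Optimal cost = £585.
Saving = 905 − 585 = £320.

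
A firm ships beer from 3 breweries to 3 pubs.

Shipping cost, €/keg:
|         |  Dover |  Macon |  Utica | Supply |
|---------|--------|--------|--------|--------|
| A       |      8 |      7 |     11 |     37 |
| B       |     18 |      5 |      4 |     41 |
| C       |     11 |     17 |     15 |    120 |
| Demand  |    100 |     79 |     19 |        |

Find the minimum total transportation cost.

1866

One minimum-cost allocation:
  A–Macon: 37 × €7 = €259
  B–Macon: 41 × €5 = €205
  C–Dover: 100 × €11 = €1100
  C–Macon: 1 × €17 = €17
  C–Utica: 19 × €15 = €285
Total = 259 + 205 + 1100 + 17 + 285 = €1866.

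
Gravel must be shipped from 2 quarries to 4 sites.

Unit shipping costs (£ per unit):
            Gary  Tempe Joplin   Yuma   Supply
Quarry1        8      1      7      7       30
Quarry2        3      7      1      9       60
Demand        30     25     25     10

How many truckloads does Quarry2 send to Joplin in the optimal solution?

The minimum-cost plan:
  Quarry1–Tempe: 25 truckloads
  Quarry1–Yuma: 5 truckloads
  Quarry2–Gary: 30 truckloads
  Quarry2–Joplin: 25 truckloads
  Quarry2–Yuma: 5 truckloads
Total cost = £220.
So Quarry2→Joplin carries 25 truckloads.

25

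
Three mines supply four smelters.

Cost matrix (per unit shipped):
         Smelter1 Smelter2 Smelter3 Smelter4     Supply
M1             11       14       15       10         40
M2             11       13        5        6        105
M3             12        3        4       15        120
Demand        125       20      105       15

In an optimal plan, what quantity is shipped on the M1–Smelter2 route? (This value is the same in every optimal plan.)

0

Solving gives:
  M1 to Smelter1: 40 × 11 = 440
  M2 to Smelter1: 85 × 11 = 935
  M2 to Smelter3: 5 × 5 = 25
  M2 to Smelter4: 15 × 6 = 90
  M3 to Smelter2: 20 × 3 = 60
  M3 to Smelter3: 100 × 4 = 400
Total cost = 1950.
The route M1→Smelter2 is not used.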